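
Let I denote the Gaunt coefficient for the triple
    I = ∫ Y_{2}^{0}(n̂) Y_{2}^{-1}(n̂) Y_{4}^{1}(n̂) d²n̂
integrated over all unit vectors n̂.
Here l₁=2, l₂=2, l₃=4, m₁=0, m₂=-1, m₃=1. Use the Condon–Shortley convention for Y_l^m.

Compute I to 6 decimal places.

m-sum 0 ✓  L=8 even ✓  0≤4≤4 ✓
Π(2lᵢ+1) = 5×5×9 = 225
triangle coeff Δ(2,2,4) = 1/630
Σ_t [0,0]: t=0:+1/16 = 1/16
(3j)²=2/35 [(2 2 4; 0 0 0)], sign=+1
Σ_t [0,0]: t=0:+1/24 = 1/24
(3j)²=1/21 [(2 2 4; 0 -1 1)], sign=-1
⇒ 4πI² = 30/49
I = (-1)√(30/49/(4π)) = -0.22072812

-0.220728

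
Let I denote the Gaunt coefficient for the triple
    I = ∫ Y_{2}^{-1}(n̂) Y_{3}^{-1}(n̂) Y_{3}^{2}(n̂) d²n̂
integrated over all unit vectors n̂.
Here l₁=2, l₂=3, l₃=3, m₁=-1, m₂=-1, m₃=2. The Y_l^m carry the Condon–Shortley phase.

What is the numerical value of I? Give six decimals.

0.162868

m-sum 0 ✓  L=8 even ✓  1≤3≤5 ✓
Π(2lᵢ+1) = 5×7×7 = 245
triangle coeff Δ(2,3,3) = 1/3780
Σ_t [0,2]: t=0:+1/24 t=1:−1/4 t=2:+1/24 = -1/6
(3j)²=4/105 [(2 3 3; 0 0 0)], sign=+1
Σ_t [1,2]: t=1:−1/12 t=2:+1/48 = -1/16
(3j)²=1/28 [(2 3 3; -1 -1 2)], sign=+1
⇒ 4πI² = 1/3
I = (+1)√(1/3/(4π)) = 0.16286750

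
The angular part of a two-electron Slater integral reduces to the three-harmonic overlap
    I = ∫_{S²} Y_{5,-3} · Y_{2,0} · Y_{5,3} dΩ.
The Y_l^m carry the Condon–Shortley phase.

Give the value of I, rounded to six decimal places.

m-sum 0 ✓  L=12 even ✓  3≤5≤7 ✓
Π(2lᵢ+1) = 11×5×11 = 605
triangle coeff Δ(5,2,5) = 1/38610
Σ_t [0,2]: t=0:+1/2880 t=1:−1/576 t=2:+1/2880 = -1/960
(3j)²=10/429 [(5 2 5; 0 0 0)], sign=+1
Σ_t [0,2]: t=0:+1/161280 t=1:−1/5040 t=2:+1/5760 = -1/53760
(3j)²=1/4290 [(5 2 5; -3 0 3)], sign=-1
⇒ 4πI² = 5/1521
I = (-1)√(5/1521/(4π)) = -0.01617393

-0.016174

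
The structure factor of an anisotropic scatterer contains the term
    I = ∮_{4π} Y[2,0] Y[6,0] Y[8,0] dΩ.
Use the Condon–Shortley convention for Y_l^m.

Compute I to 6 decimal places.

0.237614

Checks pass: Σm=0; 16 even; l₃=8∈[4,8].
(2·2+1)(2·6+1)(2·8+1) = 1105
Δ: 0! 4! 12! / 17! → 1/30940
sum: t=0:+1/2073600 = 1/2073600
3j²(2 6 8; 0 0 0) = Δ·Π!·Σ² = 28/1105  (sign +1)
(m-triple is (0,0,0) — same symbol as above.)
combine: 4πI² = 1105·28/1105·28/1105 = 784/1105
take √, sign +1: I = 0.23761396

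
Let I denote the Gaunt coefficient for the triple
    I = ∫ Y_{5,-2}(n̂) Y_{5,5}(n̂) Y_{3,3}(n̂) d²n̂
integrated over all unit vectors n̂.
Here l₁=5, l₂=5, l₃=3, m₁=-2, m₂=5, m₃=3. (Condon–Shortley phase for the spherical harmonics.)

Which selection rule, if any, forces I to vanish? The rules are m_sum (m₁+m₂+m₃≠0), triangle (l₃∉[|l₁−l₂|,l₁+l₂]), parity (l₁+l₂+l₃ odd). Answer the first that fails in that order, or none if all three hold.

m_sum

Σmᵢ = 6  ✗
l₃∈[|l₁−l₂|,l₁+l₂]=[0,10], have l₃=3
Σlᵢ = 13 ⇒ odd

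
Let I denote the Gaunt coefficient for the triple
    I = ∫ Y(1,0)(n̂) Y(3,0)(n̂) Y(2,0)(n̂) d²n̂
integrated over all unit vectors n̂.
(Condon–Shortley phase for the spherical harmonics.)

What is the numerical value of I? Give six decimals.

0.247767

m-sum 0 ✓  L=6 even ✓  2≤2≤4 ✓
Π(2lᵢ+1) = 3×7×5 = 105
triangle coeff Δ(1,3,2) = 1/105
Σ_t [1,1]: t=1:−1/4 = -1/4
(3j)²=3/35 [(1 3 2; 0 0 0)], sign=-1
(m-triple is (0,0,0) — same symbol as above.)
⇒ 4πI² = 27/35
I = (+1)√(27/35/(4π)) = 0.24776670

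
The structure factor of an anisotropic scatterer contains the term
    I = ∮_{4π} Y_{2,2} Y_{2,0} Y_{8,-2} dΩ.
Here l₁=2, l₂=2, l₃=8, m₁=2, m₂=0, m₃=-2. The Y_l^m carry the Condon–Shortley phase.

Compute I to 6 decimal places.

0.000000

l₃=8 ∉ [0,4] — triangle fails ⇒ I = 0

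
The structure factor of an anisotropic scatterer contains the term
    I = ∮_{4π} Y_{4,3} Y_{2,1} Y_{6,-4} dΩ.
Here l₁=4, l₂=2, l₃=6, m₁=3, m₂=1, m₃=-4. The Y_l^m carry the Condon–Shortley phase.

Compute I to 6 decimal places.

Checks pass: Σm=0; 12 even; l₃=6∈[2,6].
(2·4+1)(2·2+1)(2·6+1) = 585
Δ: 0! 8! 4! / 13! → 1/6435
sum: t=0:+1/2304 = 1/2304
3j²(4 2 6; 0 0 0) = Δ·Π!·Σ² = 5/143  (sign +1)
sum: t=0:+1/30240 = 1/30240
3j²(4 2 6; 3 1 -4) = Δ·Π!·Σ² = 16/429  (sign +1)
combine: 4πI² = 585·5/143·16/429 = 1200/1573
take √, sign +1: I = 0.24638901

0.246389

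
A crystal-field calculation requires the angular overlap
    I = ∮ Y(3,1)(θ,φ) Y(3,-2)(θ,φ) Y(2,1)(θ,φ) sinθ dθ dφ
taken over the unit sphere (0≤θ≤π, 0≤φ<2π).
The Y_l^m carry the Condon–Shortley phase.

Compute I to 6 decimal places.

0.162868

Checks pass: Σm=0; 8 even; l₃=2∈[0,6].
(2·3+1)(2·3+1)(2·2+1) = 245
Δ: 4! 2! 2! / 9! → 1/3780
sum: t=1:−1/24 t=2:+1/4 t=3:−1/24 = 1/6
3j²(3 3 2; 0 0 0) = Δ·Π!·Σ² = 4/105  (sign +1)
sum: t=0:+1/48 t=1:−1/12 = -1/16
3j²(3 3 2; 1 -2 1) = Δ·Π!·Σ² = 1/28  (sign +1)
combine: 4πI² = 245·4/105·1/28 = 1/3
take √, sign +1: I = 0.16286750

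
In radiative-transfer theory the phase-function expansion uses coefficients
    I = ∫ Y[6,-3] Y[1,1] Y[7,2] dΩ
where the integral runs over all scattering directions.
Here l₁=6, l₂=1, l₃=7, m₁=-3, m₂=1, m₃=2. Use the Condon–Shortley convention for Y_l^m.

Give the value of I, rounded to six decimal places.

Checks pass: Σm=0; 14 even; l₃=7∈[5,7].
(2·6+1)(2·1+1)(2·7+1) = 585
Δ: 0! 12! 2! / 15! → 1/1365
sum: t=0:+1/518400 = 1/518400
3j²(6 1 7; 0 0 0) = Δ·Π!·Σ² = 7/195  (sign -1)
sum: t=0:+1/4354560 = 1/4354560
3j²(6 1 7; -3 1 2) = Δ·Π!·Σ² = 2/273  (sign -1)
combine: 4πI² = 585·7/195·2/273 = 2/13
take √, sign +1: I = 0.11064668

0.110647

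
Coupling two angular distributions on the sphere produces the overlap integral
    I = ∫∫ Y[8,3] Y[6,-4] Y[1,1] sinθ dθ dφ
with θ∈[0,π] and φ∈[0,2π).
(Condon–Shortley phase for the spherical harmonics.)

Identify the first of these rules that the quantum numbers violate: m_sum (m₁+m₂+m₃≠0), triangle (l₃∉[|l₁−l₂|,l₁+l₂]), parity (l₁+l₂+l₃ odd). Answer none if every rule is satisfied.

triangle

m₁+m₂+m₃ = 3 − 4 + 1 = 0  ✓
triangle: |8−6|=2 ≤ l₃=1 ≤ 8+6=14  ✗
parity: l₁+l₂+l₃ = 15 is odd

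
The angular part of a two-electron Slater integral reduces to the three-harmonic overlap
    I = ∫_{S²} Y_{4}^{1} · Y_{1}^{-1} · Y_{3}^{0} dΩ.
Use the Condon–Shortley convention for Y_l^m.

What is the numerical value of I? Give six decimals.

-0.194664

m-sum 0 ✓  L=8 even ✓  3≤3≤5 ✓
Π(2lᵢ+1) = 9×3×7 = 189
triangle coeff Δ(4,1,3) = 1/252
Σ_t [1,1]: t=1:−1/36 = -1/36
(3j)²=4/63 [(4 1 3; 0 0 0)], sign=+1
Σ_t [0,0]: t=0:+1/72 = 1/72
(3j)²=5/126 [(4 1 3; 1 -1 0)], sign=-1
⇒ 4πI² = 10/21
I = (-1)√(10/21/(4π)) = -0.19466390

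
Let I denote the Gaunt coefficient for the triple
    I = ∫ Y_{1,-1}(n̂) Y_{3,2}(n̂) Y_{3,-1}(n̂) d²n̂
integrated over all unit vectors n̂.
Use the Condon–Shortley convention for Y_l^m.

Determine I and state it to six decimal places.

L=7 odd ⇒ parity kills the (l;000) factor ⇒ I = 0

0.000000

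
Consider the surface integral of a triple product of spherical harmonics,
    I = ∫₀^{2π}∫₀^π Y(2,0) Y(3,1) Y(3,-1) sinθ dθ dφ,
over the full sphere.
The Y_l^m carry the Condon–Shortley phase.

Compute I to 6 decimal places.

Checks pass: Σm=0; 8 even; l₃=3∈[1,5].
(2·2+1)(2·3+1)(2·3+1) = 245
Δ: 2! 2! 4! / 9! → 1/3780
sum: t=0:+1/24 t=1:−1/4 t=2:+1/24 = -1/6
3j²(2 3 3; 0 0 0) = Δ·Π!·Σ² = 4/105  (sign +1)
sum: t=0:+1/96 t=1:−1/6 t=2:+1/16 = -3/32
3j²(2 3 3; 0 1 -1) = Δ·Π!·Σ² = 3/140  (sign -1)
combine: 4πI² = 245·4/105·3/140 = 1/5
take √, sign -1: I = -0.12615663

-0.126157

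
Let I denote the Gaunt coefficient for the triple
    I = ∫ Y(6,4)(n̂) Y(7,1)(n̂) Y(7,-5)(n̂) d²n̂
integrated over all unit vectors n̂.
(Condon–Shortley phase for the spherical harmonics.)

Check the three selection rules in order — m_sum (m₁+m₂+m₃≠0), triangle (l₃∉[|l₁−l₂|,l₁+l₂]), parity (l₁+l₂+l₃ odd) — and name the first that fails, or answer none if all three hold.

none

m₁+m₂+m₃ = 4 + 1 − 5 = 0  ✓
triangle: |6−7|=1 ≤ l₃=7 ≤ 6+7=13  ✓
parity: l₁+l₂+l₃ = 20 is even  ✓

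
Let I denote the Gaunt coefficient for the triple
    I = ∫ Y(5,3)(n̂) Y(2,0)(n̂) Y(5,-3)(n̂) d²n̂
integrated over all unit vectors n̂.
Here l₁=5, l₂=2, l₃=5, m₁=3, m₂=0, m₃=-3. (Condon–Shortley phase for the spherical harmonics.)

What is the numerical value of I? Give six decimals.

Rules hold: Σm=0, L=12 even, 3≤5≤7.
N = 11·5·11 = 605
Δ = 2!·8!·2!/13! = 1/38610
Racah Σ t=0..2: t=0:+1/2880 t=1:−1/576 t=2:+1/2880 = -1/960
⇒ 3j(5 2 5; 0 0 0)² = 10/429, sgn +1
Racah Σ t=0..2: t=0:+1/5760 t=1:−1/5040 t=2:+1/161280 = -1/53760
⇒ 3j(5 2 5; 3 0 -3)² = 1/4290, sgn -1
4πI² = N·(3j₀)²·(3jₘ)² = 5/1521
I = -1·√(0.00328731/4π) = -0.01617393

-0.016174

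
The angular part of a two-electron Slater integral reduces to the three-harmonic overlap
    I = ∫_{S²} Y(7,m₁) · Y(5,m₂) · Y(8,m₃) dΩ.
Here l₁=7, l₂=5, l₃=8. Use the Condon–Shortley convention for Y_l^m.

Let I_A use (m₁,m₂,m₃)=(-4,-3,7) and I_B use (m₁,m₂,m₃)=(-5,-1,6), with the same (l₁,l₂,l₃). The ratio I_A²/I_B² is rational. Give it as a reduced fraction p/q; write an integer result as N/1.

36/35

Shared (l₁,l₂,l₃)=(7,5,8): N and (l;000)² cancel in I_A²/I_B².
A: Δ = 4!·10!·6!/21! = 1/814773960; Racah Σ t=1..2: t=1:−1/2612736000 t=2:+1/1045094400 = 1/1741824000; ⇒ 3j(7 5 8; -4 -3 7)² = 33/3230, sgn -1
B: Δ = 4!·10!·6!/21! = 1/814773960; Racah Σ t=2..4: t=2:+1/696729600 t=3:−1/261273600 t=4:+1/1393459200 = -1/597196800; ⇒ 3j(7 5 8; -5 -1 6)² = 77/7752, sgn -1
I_A²/I_B² = (33/3230)/(77/7752) = 36/35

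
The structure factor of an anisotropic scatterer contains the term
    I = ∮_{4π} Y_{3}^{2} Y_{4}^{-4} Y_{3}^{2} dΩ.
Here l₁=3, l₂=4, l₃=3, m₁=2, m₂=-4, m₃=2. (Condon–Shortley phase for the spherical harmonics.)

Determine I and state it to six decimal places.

0.214561

m-sum 0 ✓  L=10 even ✓  1≤3≤7 ✓
Π(2lᵢ+1) = 7×9×7 = 441
triangle coeff Δ(3,4,3) = 1/34650
Σ_t [1,3]: t=1:−1/72 t=2:+1/16 t=3:−1/72 = 5/144
(3j)²=2/77 [(3 4 3; 0 0 0)], sign=-1
Σ_t [0,0]: t=0:+1/576 = 1/576
(3j)²=5/99 [(3 4 3; 2 -4 2)], sign=-1
⇒ 4πI² = 70/121
I = (+1)√(70/121/(4π)) = 0.21456131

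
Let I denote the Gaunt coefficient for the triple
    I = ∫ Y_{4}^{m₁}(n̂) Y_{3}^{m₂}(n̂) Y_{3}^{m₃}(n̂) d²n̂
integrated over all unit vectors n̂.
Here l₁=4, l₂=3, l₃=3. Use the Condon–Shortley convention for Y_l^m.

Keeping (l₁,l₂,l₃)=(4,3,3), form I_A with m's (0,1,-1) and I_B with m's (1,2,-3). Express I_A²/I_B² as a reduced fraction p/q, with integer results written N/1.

Same 4,3,3: normalisation and zero-m 3j drop out of the ratio.
A: Δ: 4! 4! 2! / 11! → 1/34650; sum: t=2:+1/32 t=3:−1/36 t=4:+1/1152 = 5/1152; 3j²(4 3 3; 0 1 -1) = Δ·Π!·Σ² = 1/1386  (sign +1)
B: Δ: 4! 4! 2! / 11! → 1/34650; sum: t=3:−1/288 = -1/288; 3j²(4 3 3; 1 2 -3) = Δ·Π!·Σ² = 5/231  (sign -1)
I_A²/I_B² = (1/1386)/(5/231) = 1/30

1/30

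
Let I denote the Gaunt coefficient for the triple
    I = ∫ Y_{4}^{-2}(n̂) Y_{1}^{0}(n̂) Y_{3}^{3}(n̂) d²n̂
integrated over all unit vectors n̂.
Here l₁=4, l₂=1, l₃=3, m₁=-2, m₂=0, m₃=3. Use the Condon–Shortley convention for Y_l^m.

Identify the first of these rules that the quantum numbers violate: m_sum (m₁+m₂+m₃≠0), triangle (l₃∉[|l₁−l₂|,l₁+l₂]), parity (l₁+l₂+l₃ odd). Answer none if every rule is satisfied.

Σmᵢ = 1  ✗
l₃∈[|l₁−l₂|,l₁+l₂]=[3,5], have l₃=3
Σlᵢ = 8 ⇒ even

m_sum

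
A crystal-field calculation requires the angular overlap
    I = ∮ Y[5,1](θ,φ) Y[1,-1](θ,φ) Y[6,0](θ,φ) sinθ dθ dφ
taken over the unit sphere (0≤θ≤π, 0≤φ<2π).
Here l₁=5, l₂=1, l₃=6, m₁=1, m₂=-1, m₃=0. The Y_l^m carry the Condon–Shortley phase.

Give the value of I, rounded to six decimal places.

Checks pass: Σm=0; 12 even; l₃=6∈[4,6].
(2·5+1)(2·1+1)(2·6+1) = 429
Δ: 0! 10! 2! / 13! → 1/858
sum: t=0:+1/14400 = 1/14400
3j²(5 1 6; 0 0 0) = Δ·Π!·Σ² = 6/143  (sign +1)
sum: t=0:+1/34560 = 1/34560
3j²(5 1 6; 1 -1 0) = Δ·Π!·Σ² = 5/286  (sign +1)
combine: 4πI² = 429·6/143·5/286 = 45/143
take √, sign +1: I = 0.15824621

0.158246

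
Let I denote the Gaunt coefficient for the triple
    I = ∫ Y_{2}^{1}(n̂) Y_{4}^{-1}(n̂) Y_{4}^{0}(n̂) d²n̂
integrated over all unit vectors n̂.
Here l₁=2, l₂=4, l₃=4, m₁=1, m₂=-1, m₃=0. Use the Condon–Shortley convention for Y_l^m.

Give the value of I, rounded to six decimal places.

-0.044869

Checks pass: Σm=0; 10 even; l₃=4∈[2,6].
(2·2+1)(2·4+1)(2·4+1) = 405
Δ: 2! 2! 6! / 11! → 1/13860
sum: t=0:+1/192 t=1:−1/36 t=2:+1/192 = -5/288
3j²(2 4 4; 0 0 0) = Δ·Π!·Σ² = 20/693  (sign -1)
sum: t=0:+1/72 t=1:−1/96 = 1/288
3j²(2 4 4; 1 -1 0) = Δ·Π!·Σ² = 1/462  (sign +1)
combine: 4πI² = 405·20/693·1/462 = 150/5929
take √, sign -1: I = -0.04486937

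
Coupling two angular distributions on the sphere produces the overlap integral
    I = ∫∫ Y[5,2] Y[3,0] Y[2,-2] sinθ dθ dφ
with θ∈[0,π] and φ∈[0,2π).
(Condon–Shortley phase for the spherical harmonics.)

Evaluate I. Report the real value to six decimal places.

0.141758

Rules hold: Σm=0, L=10 even, 2≤2≤8.
N = 11·7·5 = 385
Δ = 6!·4!·0!/11! = 1/2310
Racah Σ t=3..3: t=3:−1/144 = -1/144
⇒ 3j(5 3 2; 0 0 0)² = 10/231, sgn -1
Racah Σ t=3..3: t=3:−1/864 = -1/864
⇒ 3j(5 3 2; 2 0 -2)² = 1/66, sgn -1
4πI² = N·(3j₀)²·(3jₘ)² = 25/99
I = +1·√(0.252525/4π) = 0.14175797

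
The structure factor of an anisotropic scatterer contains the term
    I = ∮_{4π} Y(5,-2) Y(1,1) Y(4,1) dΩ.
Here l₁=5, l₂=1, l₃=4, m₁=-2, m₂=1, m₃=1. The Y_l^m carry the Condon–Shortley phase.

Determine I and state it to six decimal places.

Checks pass: Σm=0; 10 even; l₃=4∈[4,6].
(2·5+1)(2·1+1)(2·4+1) = 297
Δ: 2! 8! 0! / 11! → 1/495
sum: t=1:−1/576 = -1/576
3j²(5 1 4; 0 0 0) = Δ·Π!·Σ² = 5/99  (sign -1)
sum: t=2:+1/1440 = 1/1440
3j²(5 1 4; -2 1 1) = Δ·Π!·Σ² = 7/165  (sign -1)
combine: 4πI² = 297·5/99·7/165 = 7/11
take √, sign +1: I = 0.22503380

0.225034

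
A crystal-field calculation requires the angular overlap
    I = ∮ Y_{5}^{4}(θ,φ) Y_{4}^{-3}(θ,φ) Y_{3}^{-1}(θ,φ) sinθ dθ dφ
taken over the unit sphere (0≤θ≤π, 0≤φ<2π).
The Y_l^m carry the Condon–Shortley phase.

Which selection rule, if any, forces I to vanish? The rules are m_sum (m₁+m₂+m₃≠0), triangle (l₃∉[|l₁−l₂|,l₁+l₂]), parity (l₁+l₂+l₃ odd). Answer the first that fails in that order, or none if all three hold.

none

azimuthal sum: 4 − 3 − 1 = 0  ✓
1 ≤ 3 ≤ 9 (triangle on l)  ✓
L = 5 + 4 + 3 = 12 (even)  ✓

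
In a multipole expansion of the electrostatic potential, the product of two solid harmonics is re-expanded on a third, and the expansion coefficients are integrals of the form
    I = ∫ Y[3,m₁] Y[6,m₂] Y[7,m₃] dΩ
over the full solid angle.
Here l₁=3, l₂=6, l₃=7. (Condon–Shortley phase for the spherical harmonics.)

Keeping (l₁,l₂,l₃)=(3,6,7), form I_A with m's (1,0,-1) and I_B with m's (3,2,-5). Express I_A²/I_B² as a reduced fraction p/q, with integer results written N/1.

l's match ⇒ only the (l;m) 3-j factors differ between A and B.
A: triangle coeff Δ(3,6,7) = 1/2042040; Σ_t [0,2]: t=0:+1/138240 t=1:−1/86400 t=2:+1/829440 = -13/4147200; (3j)²=13/3740 [(3 6 7; 1 0 -1)], sign=-1
B: triangle coeff Δ(3,6,7) = 1/2042040; Σ_t [0,0]: t=0:+1/3870720 = 1/3870720; (3j)²=135/6188 [(3 6 7; 3 2 -5)], sign=+1
I_A²/I_B² = (13/3740)/(135/6188) = 1183/7425

1183/7425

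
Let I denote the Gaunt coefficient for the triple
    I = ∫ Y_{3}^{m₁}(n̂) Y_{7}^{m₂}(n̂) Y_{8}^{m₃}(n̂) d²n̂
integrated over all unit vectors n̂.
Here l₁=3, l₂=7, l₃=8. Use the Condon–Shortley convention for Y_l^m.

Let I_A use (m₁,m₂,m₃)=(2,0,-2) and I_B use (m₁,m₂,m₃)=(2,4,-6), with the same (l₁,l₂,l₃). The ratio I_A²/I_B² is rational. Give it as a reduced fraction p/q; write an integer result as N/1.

250/637

Shared (l₁,l₂,l₃)=(3,7,8): N and (l;000)² cancel in I_A²/I_B².
A: Δ = 2!·4!·12!/19! = 1/5290740; Racah Σ t=0..1: t=0:+1/7257600 t=1:−1/12441600 = 1/17418240; ⇒ 3j(3 7 8; 2 0 -2)² = 125/25194, sgn +1
B: Δ = 2!·4!·12!/19! = 1/5290740; Racah Σ t=0..1: t=0:+1/479001600 t=1:−1/174182400 = -1/273715200; ⇒ 3j(3 7 8; 2 4 -6)² = 49/3876, sgn -1
I_A²/I_B² = (125/25194)/(49/3876) = 250/637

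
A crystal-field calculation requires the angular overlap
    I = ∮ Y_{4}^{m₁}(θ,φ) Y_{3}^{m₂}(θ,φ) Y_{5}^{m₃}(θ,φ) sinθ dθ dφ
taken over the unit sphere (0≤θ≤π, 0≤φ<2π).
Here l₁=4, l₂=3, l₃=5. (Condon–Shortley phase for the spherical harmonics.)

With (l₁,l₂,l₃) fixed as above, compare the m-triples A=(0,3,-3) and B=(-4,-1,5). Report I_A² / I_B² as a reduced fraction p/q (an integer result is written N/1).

15/14

Same 4,3,5: normalisation and zero-m 3j drop out of the ratio.
A: Δ: 2! 6! 4! / 13! → 1/180180; sum: t=2:+1/2304 = 1/2304; 3j²(4 3 5; 0 3 -3) = Δ·Π!·Σ² = 5/143  (sign +1)
B: Δ: 2! 6! 4! / 13! → 1/180180; sum: t=2:+1/34560 = 1/34560; 3j²(4 3 5; -4 -1 5) = Δ·Π!·Σ² = 14/429  (sign +1)
I_A²/I_B² = (5/143)/(14/429) = 15/14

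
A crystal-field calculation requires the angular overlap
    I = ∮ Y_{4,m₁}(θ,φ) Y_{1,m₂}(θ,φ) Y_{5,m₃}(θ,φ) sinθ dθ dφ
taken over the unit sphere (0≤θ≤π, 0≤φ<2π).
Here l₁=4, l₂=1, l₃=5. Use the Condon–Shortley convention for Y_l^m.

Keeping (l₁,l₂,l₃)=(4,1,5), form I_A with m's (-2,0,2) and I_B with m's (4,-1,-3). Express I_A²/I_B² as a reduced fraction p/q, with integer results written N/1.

l's match ⇒ only the (l;m) 3-j factors differ between A and B.
A: triangle coeff Δ(4,1,5) = 1/495; Σ_t [0,0]: t=0:+1/1440 = 1/1440; (3j)²=7/165 [(4 1 5; -2 0 2)], sign=-1
B: triangle coeff Δ(4,1,5) = 1/495; Σ_t [0,0]: t=0:+1/80640 = 1/80640; (3j)²=1/495 [(4 1 5; 4 -1 -3)], sign=+1
I_A²/I_B² = (7/165)/(1/495) = 21/1

21/1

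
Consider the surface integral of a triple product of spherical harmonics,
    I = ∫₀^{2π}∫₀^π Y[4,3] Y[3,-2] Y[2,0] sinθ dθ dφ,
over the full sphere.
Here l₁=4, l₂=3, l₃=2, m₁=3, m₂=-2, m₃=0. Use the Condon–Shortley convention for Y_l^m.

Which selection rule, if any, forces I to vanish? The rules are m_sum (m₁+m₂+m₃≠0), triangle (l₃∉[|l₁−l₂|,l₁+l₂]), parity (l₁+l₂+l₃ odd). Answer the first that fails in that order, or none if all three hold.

m_sum

azimuthal sum: 3 − 2 + 0 = 1  ✗
1 ≤ 2 ≤ 7 (triangle on l)
L = 4 + 3 + 2 = 9 (odd)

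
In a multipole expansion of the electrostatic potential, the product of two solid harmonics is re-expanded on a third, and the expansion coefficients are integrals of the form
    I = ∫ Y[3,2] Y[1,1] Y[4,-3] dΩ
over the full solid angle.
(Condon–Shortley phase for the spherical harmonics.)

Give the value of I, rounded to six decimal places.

-0.282095

m-sum 0 ✓  L=8 even ✓  2≤4≤4 ✓
Π(2lᵢ+1) = 7×3×9 = 189
triangle coeff Δ(3,1,4) = 1/252
Σ_t [0,0]: t=0:+1/36 = 1/36
(3j)²=4/63 [(3 1 4; 0 0 0)], sign=+1
Σ_t [0,0]: t=0:+1/240 = 1/240
(3j)²=1/12 [(3 1 4; 2 1 -3)], sign=-1
⇒ 4πI² = 1/1
I = (-1)√(1/1/(4π)) = -0.28209479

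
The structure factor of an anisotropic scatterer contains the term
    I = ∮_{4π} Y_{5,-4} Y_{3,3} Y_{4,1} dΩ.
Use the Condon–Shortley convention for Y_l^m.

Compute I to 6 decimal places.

-0.186208

Rules hold: Σm=0, L=12 even, 2≤4≤8.
N = 11·7·9 = 693
Δ = 4!·6!·2!/13! = 1/180180
Racah Σ t=1..3: t=1:−1/576 t=2:+1/144 t=3:−1/576 = 1/288
⇒ 3j(5 3 4; 0 0 0)² = 20/1001, sgn +1
Racah Σ t=4..4: t=4:+1/5760 = 1/5760
⇒ 3j(5 3 4; -4 3 1)² = 9/286, sgn -1
4πI² = N·(3j₀)²·(3jₘ)² = 810/1859
I = -1·√(0.435718/4π) = -0.18620781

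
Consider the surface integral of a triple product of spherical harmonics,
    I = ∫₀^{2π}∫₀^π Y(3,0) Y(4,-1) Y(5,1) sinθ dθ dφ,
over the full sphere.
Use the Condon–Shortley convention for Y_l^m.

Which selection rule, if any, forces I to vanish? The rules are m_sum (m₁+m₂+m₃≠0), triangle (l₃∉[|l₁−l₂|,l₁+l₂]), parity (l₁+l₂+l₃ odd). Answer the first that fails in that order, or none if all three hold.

none

Σmᵢ = 0  ✓
l₃∈[|l₁−l₂|,l₁+l₂]=[1,7], have l₃=5  ✓
Σlᵢ = 12 ⇒ even  ✓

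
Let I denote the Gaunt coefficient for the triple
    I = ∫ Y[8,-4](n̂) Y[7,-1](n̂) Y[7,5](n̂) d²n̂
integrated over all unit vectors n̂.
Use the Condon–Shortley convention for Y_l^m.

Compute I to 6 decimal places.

m-sum 0 ✓  L=22 even ✓  1≤7≤15 ✓
Π(2lᵢ+1) = 17×15×15 = 3825
triangle coeff Δ(8,7,7) = 1/22086194130
Σ_t [1,7]: t=1:−1/18289152000 t=2:+1/248832000 t=3:−1/24883200 t=4:+1/11943936 t=5:−1/24883200 t=6:+1/248832000 t=7:−1/18289152000 = 11/975421440
(3j)²=1750/289731 [(8 7 7; 0 0 0)], sign=-1
Σ_t [4,6]: t=4:+1/1114767360 t=5:−1/435456000 t=6:+1/1492992000 = -61/83607552000
(3j)²=3721/482885 [(8 7 7; -4 -1 5)], sign=-1
⇒ 4πI² = 97676250/548653937
I = (+1)√(97676250/548653937/(4π)) = 0.11902558

0.119026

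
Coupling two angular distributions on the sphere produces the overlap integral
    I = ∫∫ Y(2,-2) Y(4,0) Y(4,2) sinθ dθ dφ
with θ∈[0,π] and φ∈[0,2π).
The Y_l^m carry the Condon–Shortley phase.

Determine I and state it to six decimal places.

-0.190365

Checks pass: Σm=0; 10 even; l₃=4∈[2,6].
(2·2+1)(2·4+1)(2·4+1) = 405
Δ: 2! 2! 6! / 11! → 1/13860
sum: t=0:+1/192 t=1:−1/36 t=2:+1/192 = -5/288
3j²(2 4 4; 0 0 0) = Δ·Π!·Σ² = 20/693  (sign -1)
sum: t=2:+1/192 = 1/192
3j²(2 4 4; -2 0 2) = Δ·Π!·Σ² = 3/77  (sign +1)
combine: 4πI² = 405·20/693·3/77 = 2700/5929
take √, sign -1: I = -0.19036462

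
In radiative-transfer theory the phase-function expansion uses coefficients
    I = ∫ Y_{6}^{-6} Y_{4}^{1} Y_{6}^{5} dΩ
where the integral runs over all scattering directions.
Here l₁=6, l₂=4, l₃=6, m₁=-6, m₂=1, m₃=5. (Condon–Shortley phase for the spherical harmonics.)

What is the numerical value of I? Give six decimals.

-0.192803

Rules hold: Σm=0, L=16 even, 2≤6≤10.
N = 13·9·13 = 1521
Δ = 4!·8!·4!/17! = 1/15315300
Racah Σ t=0..4: t=0:+1/829440 t=1:−1/25920 t=2:+1/9216 t=3:−1/25920 t=4:+1/829440 = 7/207360
⇒ 3j(6 4 6; 0 0 0)² = 28/2431, sgn +1
Racah Σ t=4..4: t=4:+1/5806080 = 1/5806080
⇒ 3j(6 4 6; -6 1 5)² = 165/6188, sgn -1
4πI² = N·(3j₀)²·(3jₘ)² = 135/289
I = -1·√(0.467128/4π) = -0.19280266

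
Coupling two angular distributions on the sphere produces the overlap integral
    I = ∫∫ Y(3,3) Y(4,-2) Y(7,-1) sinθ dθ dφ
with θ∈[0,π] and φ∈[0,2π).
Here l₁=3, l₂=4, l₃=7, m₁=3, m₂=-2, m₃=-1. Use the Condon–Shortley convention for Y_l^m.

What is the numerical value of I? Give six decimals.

-0.035654

Checks pass: Σm=0; 14 even; l₃=7∈[1,7].
(2·3+1)(2·4+1)(2·7+1) = 945
Δ: 0! 6! 8! / 15! → 1/45045
sum: t=0:+1/20736 = 1/20736
3j²(3 4 7; 0 0 0) = Δ·Π!·Σ² = 35/1287  (sign -1)
sum: t=0:+1/1036800 = 1/1036800
3j²(3 4 7; 3 -2 -1) = Δ·Π!·Σ² = 4/6435  (sign +1)
combine: 4πI² = 945·35/1287·4/6435 = 980/61347
take √, sign -1: I = -0.03565426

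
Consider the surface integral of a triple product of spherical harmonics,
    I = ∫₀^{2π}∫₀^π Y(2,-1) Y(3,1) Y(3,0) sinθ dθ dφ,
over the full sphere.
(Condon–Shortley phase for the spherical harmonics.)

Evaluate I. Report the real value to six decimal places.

Rules hold: Σm=0, L=8 even, 1≤3≤5.
N = 5·7·7 = 245
Δ = 2!·2!·4!/9! = 1/3780
Racah Σ t=0..2: t=0:+1/24 t=1:−1/4 t=2:+1/24 = -1/6
⇒ 3j(2 3 3; 0 0 0)² = 4/105, sgn +1
Racah Σ t=1..2: t=1:−1/12 t=2:+1/8 = 1/24
⇒ 3j(2 3 3; -1 1 0)² = 1/210, sgn -1
4πI² = N·(3j₀)²·(3jₘ)² = 2/45
I = -1·√(0.0444444/4π) = -0.05947080

-0.059471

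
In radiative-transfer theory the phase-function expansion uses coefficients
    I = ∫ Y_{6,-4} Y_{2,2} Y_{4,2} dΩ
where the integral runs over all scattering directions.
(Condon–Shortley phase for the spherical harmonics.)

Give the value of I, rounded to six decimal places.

0.230476

Checks pass: Σm=0; 12 even; l₃=4∈[4,8].
(2·6+1)(2·2+1)(2·4+1) = 585
Δ: 4! 8! 0! / 13! → 1/6435
sum: t=2:+1/2304 = 1/2304
3j²(6 2 4; 0 0 0) = Δ·Π!·Σ² = 5/143  (sign +1)
sum: t=4:+1/34560 = 1/34560
3j²(6 2 4; -4 2 2) = Δ·Π!·Σ² = 14/429  (sign +1)
combine: 4πI² = 585·5/143·14/429 = 1050/1573
take √, sign +1: I = 0.23047581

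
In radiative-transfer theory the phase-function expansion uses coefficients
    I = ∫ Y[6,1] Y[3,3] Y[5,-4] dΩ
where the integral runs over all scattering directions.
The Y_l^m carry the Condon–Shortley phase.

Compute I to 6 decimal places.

Checks pass: Σm=0; 14 even; l₃=5∈[3,9].
(2·6+1)(2·3+1)(2·5+1) = 1001
Δ: 4! 8! 2! / 15! → 1/675675
sum: t=1:−1/8640 t=2:+1/2304 t=3:−1/8640 = 7/34560
3j²(6 3 5; 0 0 0) = Δ·Π!·Σ² = 7/429  (sign -1)
sum: t=4:+1/241920 = 1/241920
3j²(6 3 5; 1 3 -4) = Δ·Π!·Σ² = 4/1001  (sign -1)
combine: 4πI² = 1001·7/429·4/1001 = 28/429
take √, sign +1: I = 0.07206849

0.072068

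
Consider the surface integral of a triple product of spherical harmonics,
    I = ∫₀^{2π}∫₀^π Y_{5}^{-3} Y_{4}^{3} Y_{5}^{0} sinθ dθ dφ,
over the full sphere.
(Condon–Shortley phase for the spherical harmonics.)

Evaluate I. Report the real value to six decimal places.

Checks pass: Σm=0; 14 even; l₃=5∈[1,9].
(2·5+1)(2·4+1)(2·5+1) = 1089
Δ: 4! 6! 4! / 15! → 1/3153150
sum: t=0:+1/69120 t=1:−1/1728 t=2:+1/576 t=3:−1/1728 t=4:+1/69120 = 7/11520
3j²(5 4 5; 0 0 0) = Δ·Π!·Σ² = 2/143  (sign -1)
sum: t=3:−1/17280 t=4:+1/6912 = 1/11520
3j²(5 4 5; -3 3 0) = Δ·Π!·Σ² = 2/143  (sign -1)
combine: 4πI² = 1089·2/143·2/143 = 36/169
take √, sign +1: I = 0.13019760

0.130198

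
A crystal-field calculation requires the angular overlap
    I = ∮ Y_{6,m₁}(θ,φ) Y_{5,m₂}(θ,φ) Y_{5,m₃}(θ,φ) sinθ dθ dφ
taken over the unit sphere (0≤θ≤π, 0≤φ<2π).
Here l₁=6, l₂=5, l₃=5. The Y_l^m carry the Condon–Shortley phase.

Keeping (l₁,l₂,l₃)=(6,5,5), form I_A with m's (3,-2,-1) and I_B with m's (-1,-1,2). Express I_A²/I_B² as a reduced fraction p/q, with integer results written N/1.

45/128

l's match ⇒ only the (l;m) 3-j factors differ between A and B.
A: triangle coeff Δ(6,5,5) = 1/28588560; Σ_t [0,3]: t=0:+1/155520 t=1:−1/23040 t=2:+1/34560 t=3:−1/622080 = -1/103680; (3j)²=9/2431 [(6 5 5; 3 -2 -1)], sign=-1
B: triangle coeff Δ(6,5,5) = 1/28588560; Σ_t [1,4]: t=1:−1/518400 t=2:+1/23040 t=3:−1/10368 t=4:+1/41472 = -1/32400; (3j)²=128/12155 [(6 5 5; -1 -1 2)], sign=+1
I_A²/I_B² = (9/2431)/(128/12155) = 45/128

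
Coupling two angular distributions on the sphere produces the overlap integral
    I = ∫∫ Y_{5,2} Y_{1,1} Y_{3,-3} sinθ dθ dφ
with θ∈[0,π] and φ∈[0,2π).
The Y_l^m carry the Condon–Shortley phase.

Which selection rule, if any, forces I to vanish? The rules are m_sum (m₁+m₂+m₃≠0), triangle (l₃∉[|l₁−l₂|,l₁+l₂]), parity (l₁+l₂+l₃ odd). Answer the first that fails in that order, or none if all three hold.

triangle

m₁+m₂+m₃ = 2 + 1 − 3 = 0  ✓
triangle: |5−1|=4 ≤ l₃=3 ≤ 5+1=6  ✗
parity: l₁+l₂+l₃ = 9 is odd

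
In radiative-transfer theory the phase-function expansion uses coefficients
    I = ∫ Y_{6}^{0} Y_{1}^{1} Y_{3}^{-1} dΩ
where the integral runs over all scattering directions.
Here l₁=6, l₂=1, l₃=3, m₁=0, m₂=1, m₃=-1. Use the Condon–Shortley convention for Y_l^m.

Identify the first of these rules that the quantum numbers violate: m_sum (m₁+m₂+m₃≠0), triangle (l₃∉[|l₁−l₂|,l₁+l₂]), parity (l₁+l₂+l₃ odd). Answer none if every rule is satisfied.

m₁+m₂+m₃ = 0 + 1 − 1 = 0  ✓
triangle: |6−1|=5 ≤ l₃=3 ≤ 6+1=7  ✗
parity: l₁+l₂+l₃ = 10 is even

triangle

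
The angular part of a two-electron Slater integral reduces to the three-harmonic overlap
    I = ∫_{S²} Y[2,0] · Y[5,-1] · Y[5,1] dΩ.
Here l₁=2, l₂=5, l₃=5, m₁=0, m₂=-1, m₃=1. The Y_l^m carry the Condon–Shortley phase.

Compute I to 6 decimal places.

Rules hold: Σm=0, L=12 even, 3≤5≤7.
N = 5·11·11 = 605
Δ = 2!·2!·8!/13! = 1/38610
Racah Σ t=0..2: t=0:+1/2880 t=1:−1/576 t=2:+1/2880 = -1/960
⇒ 3j(2 5 5; 0 0 0)² = 10/429, sgn +1
Racah Σ t=0..2: t=0:+1/2304 t=1:−1/720 t=2:+1/5760 = -1/1280
⇒ 3j(2 5 5; 0 -1 1)² = 27/1430, sgn -1
4πI² = N·(3j₀)²·(3jₘ)² = 45/169
I = -1·√(0.266272/4π) = -0.14556534

-0.145565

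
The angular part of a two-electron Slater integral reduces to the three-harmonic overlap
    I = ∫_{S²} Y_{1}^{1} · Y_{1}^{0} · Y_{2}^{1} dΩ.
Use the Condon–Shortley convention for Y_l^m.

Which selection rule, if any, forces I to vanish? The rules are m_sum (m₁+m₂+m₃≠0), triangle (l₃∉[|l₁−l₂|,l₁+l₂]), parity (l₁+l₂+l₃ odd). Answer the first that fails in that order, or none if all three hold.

m_sum

azimuthal sum: 1 + 0 + 1 = 2  ✗
0 ≤ 2 ≤ 2 (triangle on l)
L = 1 + 1 + 2 = 4 (even)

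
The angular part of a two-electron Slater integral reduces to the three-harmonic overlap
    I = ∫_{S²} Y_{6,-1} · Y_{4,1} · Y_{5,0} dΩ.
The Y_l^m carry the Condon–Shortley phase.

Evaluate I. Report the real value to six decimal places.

0.000000

Σlᵢ=15 odd — θ-integrand is odd under cosθ→−cosθ; I=0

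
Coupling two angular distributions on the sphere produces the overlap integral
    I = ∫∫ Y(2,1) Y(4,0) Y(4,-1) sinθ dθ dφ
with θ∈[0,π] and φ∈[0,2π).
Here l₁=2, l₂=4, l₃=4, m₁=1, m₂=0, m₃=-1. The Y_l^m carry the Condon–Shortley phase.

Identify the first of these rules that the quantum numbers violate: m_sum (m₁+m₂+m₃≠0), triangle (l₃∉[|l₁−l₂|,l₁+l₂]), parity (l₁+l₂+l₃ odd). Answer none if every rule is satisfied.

Σmᵢ = 0  ✓
l₃∈[|l₁−l₂|,l₁+l₂]=[2,6], have l₃=4  ✓
Σlᵢ = 10 ⇒ even  ✓

none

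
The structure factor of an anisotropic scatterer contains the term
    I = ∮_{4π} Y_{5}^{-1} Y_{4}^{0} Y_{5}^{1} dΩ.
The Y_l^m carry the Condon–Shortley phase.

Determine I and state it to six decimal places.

-0.086798

Rules hold: Σm=0, L=14 even, 1≤5≤9.
N = 11·9·11 = 1089
Δ = 4!·6!·4!/15! = 1/3153150
Racah Σ t=0..4: t=0:+1/69120 t=1:−1/1728 t=2:+1/576 t=3:−1/1728 t=4:+1/69120 = 7/11520
⇒ 3j(5 4 5; 0 0 0)² = 2/143, sgn -1
Racah Σ t=0..4: t=0:+1/414720 t=1:−1/4320 t=2:+1/768 t=3:−1/1296 t=4:+1/27648 = 7/20736
⇒ 3j(5 4 5; -1 0 1)² = 8/1287, sgn +1
4πI² = N·(3j₀)²·(3jₘ)² = 16/169
I = -1·√(0.0946746/4π) = -0.08679840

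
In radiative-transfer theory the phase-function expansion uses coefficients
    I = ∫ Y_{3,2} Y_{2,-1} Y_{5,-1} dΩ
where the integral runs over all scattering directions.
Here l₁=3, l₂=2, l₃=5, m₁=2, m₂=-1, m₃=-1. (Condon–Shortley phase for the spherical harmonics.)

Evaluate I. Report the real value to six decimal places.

-0.117387

Rules hold: Σm=0, L=10 even, 1≤5≤5.
N = 7·5·11 = 385
Δ = 0!·6!·4!/11! = 1/2310
Racah Σ t=0..0: t=0:+1/144 = 1/144
⇒ 3j(3 2 5; 0 0 0)² = 10/231, sgn -1
Racah Σ t=0..0: t=0:+1/720 = 1/720
⇒ 3j(3 2 5; 2 -1 -1)² = 4/385, sgn +1
4πI² = N·(3j₀)²·(3jₘ)² = 40/231
I = -1·√(0.17316/4π) = -0.11738675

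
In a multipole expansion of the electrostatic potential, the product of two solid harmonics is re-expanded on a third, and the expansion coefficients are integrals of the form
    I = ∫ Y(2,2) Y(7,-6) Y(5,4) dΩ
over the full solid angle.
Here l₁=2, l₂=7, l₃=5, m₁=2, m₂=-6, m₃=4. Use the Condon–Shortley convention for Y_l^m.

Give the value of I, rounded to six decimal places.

0.303018

Rules hold: Σm=0, L=14 even, 5≤5≤9.
N = 5·15·11 = 825
Δ = 4!·0!·10!/15! = 1/15015
Racah Σ t=2..2: t=2:+1/57600 = 1/57600
⇒ 3j(2 7 5; 0 0 0)² = 21/715, sgn -1
Racah Σ t=0..0: t=0:+1/8709120 = 1/8709120
⇒ 3j(2 7 5; 2 -6 4)² = 1/21, sgn -1
4πI² = N·(3j₀)²·(3jₘ)² = 15/13
I = +1·√(1.15385/4π) = 0.30301841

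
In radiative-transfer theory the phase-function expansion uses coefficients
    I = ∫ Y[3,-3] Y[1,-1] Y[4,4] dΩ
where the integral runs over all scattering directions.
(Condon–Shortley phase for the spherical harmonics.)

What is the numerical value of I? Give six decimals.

0.325735

m-sum 0 ✓  L=8 even ✓  2≤4≤4 ✓
Π(2lᵢ+1) = 7×3×9 = 189
triangle coeff Δ(3,1,4) = 1/252
Σ_t [0,0]: t=0:+1/36 = 1/36
(3j)²=4/63 [(3 1 4; 0 0 0)], sign=+1
Σ_t [0,0]: t=0:+1/1440 = 1/1440
(3j)²=1/9 [(3 1 4; -3 -1 4)], sign=+1
⇒ 4πI² = 4/3
I = (+1)√(4/3/(4π)) = 0.32573501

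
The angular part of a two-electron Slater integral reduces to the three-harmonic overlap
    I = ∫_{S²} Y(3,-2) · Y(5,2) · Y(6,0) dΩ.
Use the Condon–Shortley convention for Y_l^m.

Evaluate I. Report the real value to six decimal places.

-0.165130

m-sum 0 ✓  L=14 even ✓  2≤6≤8 ✓
Π(2lᵢ+1) = 7×11×13 = 1001
triangle coeff Δ(3,5,6) = 1/675675
Σ_t [0,2]: t=0:+1/8640 t=1:−1/2304 t=2:+1/8640 = -7/34560
(3j)²=7/429 [(3 5 6; 0 0 0)], sign=-1
Σ_t [1,2]: t=1:−1/34560 t=2:+1/8640 = 1/11520
(3j)²=3/143 [(3 5 6; -2 2 0)], sign=+1
⇒ 4πI² = 49/143
I = (-1)√(49/143/(4π)) = -0.16512966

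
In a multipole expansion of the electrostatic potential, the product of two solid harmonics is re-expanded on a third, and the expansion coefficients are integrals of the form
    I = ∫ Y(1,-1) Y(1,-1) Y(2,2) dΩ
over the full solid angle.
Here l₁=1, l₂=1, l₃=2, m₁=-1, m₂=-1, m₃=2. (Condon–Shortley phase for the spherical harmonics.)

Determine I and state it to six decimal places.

0.309019

Checks pass: Σm=0; 4 even; l₃=2∈[0,2].
(2·1+1)(2·1+1)(2·2+1) = 45
Δ: 0! 2! 2! / 5! → 1/30
sum: t=0:+1/1 = 1/1
3j²(1 1 2; 0 0 0) = Δ·Π!·Σ² = 2/15  (sign +1)
sum: t=0:+1/4 = 1/4
3j²(1 1 2; -1 -1 2) = Δ·Π!·Σ² = 1/5  (sign +1)
combine: 4πI² = 45·2/15·1/5 = 6/5
take √, sign +1: I = 0.30901936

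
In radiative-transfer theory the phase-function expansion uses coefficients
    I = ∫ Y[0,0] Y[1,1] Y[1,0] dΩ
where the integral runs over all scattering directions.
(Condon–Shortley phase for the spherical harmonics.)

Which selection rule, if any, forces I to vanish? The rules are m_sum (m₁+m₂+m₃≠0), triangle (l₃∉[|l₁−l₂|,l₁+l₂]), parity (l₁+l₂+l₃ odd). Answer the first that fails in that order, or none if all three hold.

Σmᵢ = 1  ✗
l₃∈[|l₁−l₂|,l₁+l₂]=[1,1], have l₃=1
Σlᵢ = 2 ⇒ even

m_sum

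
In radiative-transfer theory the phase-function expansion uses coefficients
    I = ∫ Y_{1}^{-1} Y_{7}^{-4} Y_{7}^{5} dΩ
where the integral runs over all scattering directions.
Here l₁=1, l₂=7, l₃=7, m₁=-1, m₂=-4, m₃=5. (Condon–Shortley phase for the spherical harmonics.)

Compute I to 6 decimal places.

l₁+l₂+l₃=15 is odd: 3j(l;000)=0 ⇒ I=0

0.000000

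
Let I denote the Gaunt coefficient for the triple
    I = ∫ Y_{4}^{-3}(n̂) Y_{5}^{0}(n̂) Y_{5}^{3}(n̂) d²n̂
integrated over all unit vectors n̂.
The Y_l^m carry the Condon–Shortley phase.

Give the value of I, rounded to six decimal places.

0.130198

Checks pass: Σm=0; 14 even; l₃=5∈[1,9].
(2·4+1)(2·5+1)(2·5+1) = 1089
Δ: 4! 4! 6! / 15! → 1/3153150
sum: t=0:+1/69120 t=1:−1/1728 t=2:+1/576 t=3:−1/1728 t=4:+1/69120 = 7/11520
3j²(4 5 5; 0 0 0) = Δ·Π!·Σ² = 2/143  (sign -1)
sum: t=3:−1/6912 t=4:+1/17280 = -1/11520
3j²(4 5 5; -3 0 3) = Δ·Π!·Σ² = 2/143  (sign -1)
combine: 4πI² = 1089·2/143·2/143 = 36/169
take √, sign +1: I = 0.13019760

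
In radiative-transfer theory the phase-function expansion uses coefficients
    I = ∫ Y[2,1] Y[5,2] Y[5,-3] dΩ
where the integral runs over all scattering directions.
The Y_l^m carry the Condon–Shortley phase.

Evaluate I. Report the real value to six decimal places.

m-sum 0 ✓  L=12 even ✓  3≤5≤7 ✓
Π(2lᵢ+1) = 5×11×11 = 605
triangle coeff Δ(2,5,5) = 1/38610
Σ_t [0,2]: t=0:+1/2880 t=1:−1/576 t=2:+1/2880 = -1/960
(3j)²=10/429 [(2 5 5; 0 0 0)], sign=+1
Σ_t [0,1]: t=0:+1/10080 t=1:−1/2880 = -1/4032
(3j)²=10/429 [(2 5 5; 1 2 -3)], sign=-1
⇒ 4πI² = 500/1521
I = (-1)√(500/1521/(4π)) = -0.16173926

-0.161739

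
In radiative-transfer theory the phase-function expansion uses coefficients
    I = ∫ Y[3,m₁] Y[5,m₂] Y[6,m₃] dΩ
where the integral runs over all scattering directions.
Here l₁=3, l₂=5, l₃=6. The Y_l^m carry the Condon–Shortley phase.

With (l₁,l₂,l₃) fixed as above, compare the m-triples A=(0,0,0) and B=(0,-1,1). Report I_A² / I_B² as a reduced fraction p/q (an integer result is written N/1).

7/5

l's match ⇒ only the (l;m) 3-j factors differ between A and B.
A: triangle coeff Δ(3,5,6) = 1/675675; Σ_t [0,2]: t=0:+1/8640 t=1:−1/2304 t=2:+1/8640 = -7/34560; (3j)²=7/429 [(3 5 6; 0 0 0)], sign=-1
B: triangle coeff Δ(3,5,6) = 1/675675; Σ_t [0,2]: t=0:+1/6912 t=1:−1/2880 t=2:+1/17280 = -1/6912; (3j)²=5/429 [(3 5 6; 0 -1 1)], sign=+1
I_A²/I_B² = (7/429)/(5/429) = 7/5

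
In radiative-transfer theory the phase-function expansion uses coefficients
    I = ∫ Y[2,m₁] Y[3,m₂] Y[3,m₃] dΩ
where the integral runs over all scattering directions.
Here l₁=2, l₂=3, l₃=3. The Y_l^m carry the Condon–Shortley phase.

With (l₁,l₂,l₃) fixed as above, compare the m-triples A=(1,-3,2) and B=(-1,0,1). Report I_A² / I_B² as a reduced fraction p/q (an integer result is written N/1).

l's match ⇒ only the (l;m) 3-j factors differ between A and B.
A: triangle coeff Δ(2,3,3) = 1/3780; Σ_t [0,0]: t=0:+1/48 = 1/48; (3j)²=5/84 [(2 3 3; 1 -3 2)], sign=-1
B: triangle coeff Δ(2,3,3) = 1/3780; Σ_t [1,2]: t=1:−1/8 t=2:+1/12 = -1/24; (3j)²=1/210 [(2 3 3; -1 0 1)], sign=-1
I_A²/I_B² = (5/84)/(1/210) = 25/2

25/2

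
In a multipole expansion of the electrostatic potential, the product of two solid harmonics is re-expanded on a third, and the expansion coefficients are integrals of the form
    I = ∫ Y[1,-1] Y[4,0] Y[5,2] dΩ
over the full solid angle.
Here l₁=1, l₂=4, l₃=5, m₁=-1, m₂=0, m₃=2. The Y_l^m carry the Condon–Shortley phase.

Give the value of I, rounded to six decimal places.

m-sum = -1 + 0 + 2 = 1 ≠ 0 ⇒ I = 0

0.000000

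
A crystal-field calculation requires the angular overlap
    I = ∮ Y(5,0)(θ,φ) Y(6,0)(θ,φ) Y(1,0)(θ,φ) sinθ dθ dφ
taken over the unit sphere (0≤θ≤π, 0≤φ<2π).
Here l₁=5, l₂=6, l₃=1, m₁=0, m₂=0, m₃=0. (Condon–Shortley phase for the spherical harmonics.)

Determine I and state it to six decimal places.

0.245154

Rules hold: Σm=0, L=12 even, 1≤1≤11.
N = 11·13·3 = 429
Δ = 10!·0!·2!/13! = 1/858
Racah Σ t=5..5: t=5:−1/14400 = -1/14400
⇒ 3j(5 6 1; 0 0 0)² = 6/143, sgn +1
(m-triple is (0,0,0) — same symbol as above.)
4πI² = N·(3j₀)²·(3jₘ)² = 108/143
I = +1·√(0.755245/4π) = 0.24515397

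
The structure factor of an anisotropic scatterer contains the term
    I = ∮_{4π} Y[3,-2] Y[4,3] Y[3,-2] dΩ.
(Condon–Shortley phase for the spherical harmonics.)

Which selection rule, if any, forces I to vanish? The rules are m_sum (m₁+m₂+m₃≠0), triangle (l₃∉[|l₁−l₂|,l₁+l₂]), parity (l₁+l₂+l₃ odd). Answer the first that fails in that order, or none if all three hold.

m_sum

Σmᵢ = -1  ✗
l₃∈[|l₁−l₂|,l₁+l₂]=[1,7], have l₃=3
Σlᵢ = 10 ⇒ even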